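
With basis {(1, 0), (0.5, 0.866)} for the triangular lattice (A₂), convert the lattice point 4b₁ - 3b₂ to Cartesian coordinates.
(2.5, -2.598)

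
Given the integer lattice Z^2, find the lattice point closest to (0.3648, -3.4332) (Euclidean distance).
(0, -3)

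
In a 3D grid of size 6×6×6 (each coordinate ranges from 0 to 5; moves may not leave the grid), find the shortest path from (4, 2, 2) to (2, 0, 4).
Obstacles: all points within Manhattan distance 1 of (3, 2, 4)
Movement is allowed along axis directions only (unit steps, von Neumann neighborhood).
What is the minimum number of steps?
6
(one shortest path: (4, 2, 2) → (3, 2, 2) → (2, 2, 2) → (2, 1, 2) → (2, 0, 2) → (2, 0, 3) → (2, 0, 4))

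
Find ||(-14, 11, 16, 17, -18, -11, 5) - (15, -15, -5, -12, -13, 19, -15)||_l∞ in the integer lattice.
30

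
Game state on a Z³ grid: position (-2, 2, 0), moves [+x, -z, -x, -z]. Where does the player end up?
(-2, 2, -2)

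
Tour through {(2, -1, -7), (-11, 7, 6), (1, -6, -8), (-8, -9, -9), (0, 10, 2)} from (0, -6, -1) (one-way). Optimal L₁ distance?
79
(one optimal route: (0, -6, -1) → (-8, -9, -9) → (1, -6, -8) → (2, -1, -7) → (0, 10, 2) → (-11, 7, 6))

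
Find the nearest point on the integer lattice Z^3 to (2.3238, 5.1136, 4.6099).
(2, 5, 5)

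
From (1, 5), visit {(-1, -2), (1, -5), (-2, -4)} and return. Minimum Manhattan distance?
26
(one optimal route: (1, 5) → (-1, -2) → (-2, -4) → (1, -5) → (1, 5))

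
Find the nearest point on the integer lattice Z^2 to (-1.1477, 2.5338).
(-1, 3)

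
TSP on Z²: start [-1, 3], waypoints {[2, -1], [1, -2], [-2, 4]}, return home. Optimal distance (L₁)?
20
(one optimal route: (-1, 3) → (2, -1) → (1, -2) → (-2, 4) → (-1, 3))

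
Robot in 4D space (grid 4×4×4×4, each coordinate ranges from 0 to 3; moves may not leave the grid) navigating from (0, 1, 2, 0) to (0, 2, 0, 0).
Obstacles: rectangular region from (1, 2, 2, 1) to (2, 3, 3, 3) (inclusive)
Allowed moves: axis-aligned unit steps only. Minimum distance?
3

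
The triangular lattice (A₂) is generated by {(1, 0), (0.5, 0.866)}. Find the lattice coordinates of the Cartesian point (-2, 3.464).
-4b₁ + 4b₂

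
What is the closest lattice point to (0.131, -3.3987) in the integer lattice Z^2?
(0, -3)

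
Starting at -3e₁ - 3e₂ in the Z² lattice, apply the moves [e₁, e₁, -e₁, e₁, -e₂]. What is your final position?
(-1, -4)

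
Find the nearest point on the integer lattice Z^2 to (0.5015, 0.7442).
(1, 1)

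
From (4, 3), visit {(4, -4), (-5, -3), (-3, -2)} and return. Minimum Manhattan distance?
32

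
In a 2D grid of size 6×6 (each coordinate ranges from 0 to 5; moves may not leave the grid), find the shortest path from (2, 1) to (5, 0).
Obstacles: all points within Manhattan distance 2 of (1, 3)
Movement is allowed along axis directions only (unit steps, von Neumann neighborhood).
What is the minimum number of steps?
4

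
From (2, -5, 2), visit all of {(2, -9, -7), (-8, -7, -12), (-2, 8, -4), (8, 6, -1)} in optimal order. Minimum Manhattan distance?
74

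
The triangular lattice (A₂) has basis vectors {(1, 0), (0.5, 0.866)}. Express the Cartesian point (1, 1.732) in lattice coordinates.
2b₂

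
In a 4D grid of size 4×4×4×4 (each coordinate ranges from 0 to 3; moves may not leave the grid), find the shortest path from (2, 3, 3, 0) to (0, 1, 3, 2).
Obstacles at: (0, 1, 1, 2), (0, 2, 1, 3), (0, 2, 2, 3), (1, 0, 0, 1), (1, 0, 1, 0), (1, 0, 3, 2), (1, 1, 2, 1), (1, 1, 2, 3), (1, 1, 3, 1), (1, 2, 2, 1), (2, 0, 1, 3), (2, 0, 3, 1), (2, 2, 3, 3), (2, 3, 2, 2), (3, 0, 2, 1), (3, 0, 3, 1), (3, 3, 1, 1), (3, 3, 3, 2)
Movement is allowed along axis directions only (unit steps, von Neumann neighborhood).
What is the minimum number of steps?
6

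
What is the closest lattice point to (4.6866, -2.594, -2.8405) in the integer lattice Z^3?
(5, -3, -3)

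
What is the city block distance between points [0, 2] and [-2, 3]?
3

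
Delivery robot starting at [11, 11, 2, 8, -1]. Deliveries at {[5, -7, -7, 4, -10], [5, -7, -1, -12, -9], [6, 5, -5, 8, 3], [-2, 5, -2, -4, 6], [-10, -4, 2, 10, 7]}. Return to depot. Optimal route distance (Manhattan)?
202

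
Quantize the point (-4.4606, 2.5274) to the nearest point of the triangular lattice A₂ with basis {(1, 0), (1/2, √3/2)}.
(-4.5, 2.598)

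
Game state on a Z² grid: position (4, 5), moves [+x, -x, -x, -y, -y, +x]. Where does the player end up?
(4, 3)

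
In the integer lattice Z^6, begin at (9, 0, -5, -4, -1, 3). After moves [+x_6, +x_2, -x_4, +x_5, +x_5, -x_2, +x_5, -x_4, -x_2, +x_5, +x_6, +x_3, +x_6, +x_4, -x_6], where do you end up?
(9, -1, -4, -5, 3, 5)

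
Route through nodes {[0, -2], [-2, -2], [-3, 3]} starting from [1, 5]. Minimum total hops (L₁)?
14
(one optimal route: (1, 5) → (-3, 3) → (-2, -2) → (0, -2))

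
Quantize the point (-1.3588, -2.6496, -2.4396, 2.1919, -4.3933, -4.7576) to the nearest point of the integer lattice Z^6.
(-1, -3, -2, 2, -4, -5)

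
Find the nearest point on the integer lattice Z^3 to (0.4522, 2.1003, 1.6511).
(0, 2, 2)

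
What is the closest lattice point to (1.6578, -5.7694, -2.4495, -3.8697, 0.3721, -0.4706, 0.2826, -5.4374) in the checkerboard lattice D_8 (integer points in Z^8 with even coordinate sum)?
(2, -6, -2, -4, 0, -1, 0, -5)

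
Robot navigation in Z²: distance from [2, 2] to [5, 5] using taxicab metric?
6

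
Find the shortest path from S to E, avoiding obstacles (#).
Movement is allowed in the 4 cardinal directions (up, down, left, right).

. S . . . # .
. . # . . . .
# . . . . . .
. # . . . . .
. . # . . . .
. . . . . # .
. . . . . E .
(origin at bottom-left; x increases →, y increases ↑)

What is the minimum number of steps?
10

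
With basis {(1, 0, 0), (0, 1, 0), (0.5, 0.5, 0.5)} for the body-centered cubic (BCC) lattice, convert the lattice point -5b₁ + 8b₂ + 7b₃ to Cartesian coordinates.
(-1.5, 11.5, 3.5)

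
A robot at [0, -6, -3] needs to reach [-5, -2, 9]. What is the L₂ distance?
13.6015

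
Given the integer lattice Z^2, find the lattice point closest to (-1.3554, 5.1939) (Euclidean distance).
(-1, 5)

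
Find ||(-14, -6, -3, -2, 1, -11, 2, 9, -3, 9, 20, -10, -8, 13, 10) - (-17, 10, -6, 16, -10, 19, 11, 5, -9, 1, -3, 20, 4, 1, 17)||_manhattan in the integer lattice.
192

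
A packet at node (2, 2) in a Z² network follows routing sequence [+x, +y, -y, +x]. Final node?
(4, 2)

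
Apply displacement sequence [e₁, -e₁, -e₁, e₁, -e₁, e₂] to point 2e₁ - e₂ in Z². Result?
(1, 0)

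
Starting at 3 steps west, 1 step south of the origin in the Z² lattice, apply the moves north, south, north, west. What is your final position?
(-4, 0)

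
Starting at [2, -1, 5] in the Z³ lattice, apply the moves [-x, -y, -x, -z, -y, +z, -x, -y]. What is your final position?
(-1, -4, 5)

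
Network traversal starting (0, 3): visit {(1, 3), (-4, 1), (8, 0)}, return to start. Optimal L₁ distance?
30
(one optimal route: (0, 3) → (1, 3) → (8, 0) → (-4, 1) → (0, 3))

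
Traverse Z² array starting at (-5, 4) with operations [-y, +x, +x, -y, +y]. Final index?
(-3, 3)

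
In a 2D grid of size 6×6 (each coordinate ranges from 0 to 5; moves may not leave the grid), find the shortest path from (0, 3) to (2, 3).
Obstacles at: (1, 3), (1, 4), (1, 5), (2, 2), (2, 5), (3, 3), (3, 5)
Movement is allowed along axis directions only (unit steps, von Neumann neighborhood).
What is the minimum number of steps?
12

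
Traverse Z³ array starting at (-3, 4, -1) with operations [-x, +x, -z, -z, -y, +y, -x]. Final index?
(-4, 4, -3)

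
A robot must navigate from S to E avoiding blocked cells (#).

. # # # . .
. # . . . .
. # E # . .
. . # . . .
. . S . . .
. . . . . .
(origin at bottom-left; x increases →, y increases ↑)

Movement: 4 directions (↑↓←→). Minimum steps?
8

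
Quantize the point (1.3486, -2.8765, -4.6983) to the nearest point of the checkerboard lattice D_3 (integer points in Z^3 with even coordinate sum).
(2, -3, -5)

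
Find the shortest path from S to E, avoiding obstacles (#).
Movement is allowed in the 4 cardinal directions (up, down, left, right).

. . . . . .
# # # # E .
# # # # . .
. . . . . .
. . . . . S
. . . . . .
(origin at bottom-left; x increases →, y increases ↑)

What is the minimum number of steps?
4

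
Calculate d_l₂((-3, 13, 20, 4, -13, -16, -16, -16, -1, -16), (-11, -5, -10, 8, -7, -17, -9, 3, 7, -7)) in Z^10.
43.5431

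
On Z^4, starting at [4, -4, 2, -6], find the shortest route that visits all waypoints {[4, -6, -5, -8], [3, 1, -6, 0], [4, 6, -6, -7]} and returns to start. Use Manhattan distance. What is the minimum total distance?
58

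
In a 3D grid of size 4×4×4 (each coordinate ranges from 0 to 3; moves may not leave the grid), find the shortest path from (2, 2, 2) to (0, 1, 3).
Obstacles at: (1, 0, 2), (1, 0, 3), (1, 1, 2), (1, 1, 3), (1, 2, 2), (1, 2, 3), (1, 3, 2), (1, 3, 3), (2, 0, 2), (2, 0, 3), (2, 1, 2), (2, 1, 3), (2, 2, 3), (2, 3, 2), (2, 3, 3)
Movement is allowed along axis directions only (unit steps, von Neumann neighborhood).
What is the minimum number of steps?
6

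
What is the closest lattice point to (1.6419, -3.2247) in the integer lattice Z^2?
(2, -3)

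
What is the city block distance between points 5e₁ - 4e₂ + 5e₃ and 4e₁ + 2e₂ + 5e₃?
7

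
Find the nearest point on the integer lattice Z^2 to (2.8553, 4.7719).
(3, 5)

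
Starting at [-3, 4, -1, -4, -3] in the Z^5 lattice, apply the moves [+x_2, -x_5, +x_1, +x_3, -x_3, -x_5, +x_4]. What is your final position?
(-2, 5, -1, -3, -5)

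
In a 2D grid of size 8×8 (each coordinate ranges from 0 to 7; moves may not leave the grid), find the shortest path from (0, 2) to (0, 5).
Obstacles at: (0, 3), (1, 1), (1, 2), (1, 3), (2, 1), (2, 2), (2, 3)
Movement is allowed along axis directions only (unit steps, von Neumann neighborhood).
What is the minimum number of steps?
13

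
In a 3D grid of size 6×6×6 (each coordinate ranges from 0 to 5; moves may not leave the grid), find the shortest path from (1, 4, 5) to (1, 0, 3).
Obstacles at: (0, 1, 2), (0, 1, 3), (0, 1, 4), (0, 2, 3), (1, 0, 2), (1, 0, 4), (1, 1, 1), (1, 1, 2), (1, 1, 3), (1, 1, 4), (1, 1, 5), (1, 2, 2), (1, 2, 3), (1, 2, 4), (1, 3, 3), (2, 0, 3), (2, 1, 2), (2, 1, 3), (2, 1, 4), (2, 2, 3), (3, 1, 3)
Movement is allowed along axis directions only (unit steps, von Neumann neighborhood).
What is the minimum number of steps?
8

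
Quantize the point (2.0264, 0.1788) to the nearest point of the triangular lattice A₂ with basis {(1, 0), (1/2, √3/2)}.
(2, 0)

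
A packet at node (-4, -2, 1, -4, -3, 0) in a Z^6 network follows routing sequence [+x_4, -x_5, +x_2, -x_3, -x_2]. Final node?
(-4, -2, 0, -3, -4, 0)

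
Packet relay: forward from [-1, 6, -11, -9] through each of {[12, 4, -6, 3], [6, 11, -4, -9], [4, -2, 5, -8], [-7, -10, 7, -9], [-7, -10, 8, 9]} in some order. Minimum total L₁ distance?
123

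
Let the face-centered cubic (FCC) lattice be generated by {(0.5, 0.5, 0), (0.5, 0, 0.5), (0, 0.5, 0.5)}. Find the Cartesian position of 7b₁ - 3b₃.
(3.5, 2, -1.5)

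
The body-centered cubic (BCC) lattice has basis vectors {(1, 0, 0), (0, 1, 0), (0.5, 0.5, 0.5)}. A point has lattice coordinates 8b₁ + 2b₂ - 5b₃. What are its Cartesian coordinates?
(5.5, -0.5, -2.5)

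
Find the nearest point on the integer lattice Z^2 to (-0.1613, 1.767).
(0, 2)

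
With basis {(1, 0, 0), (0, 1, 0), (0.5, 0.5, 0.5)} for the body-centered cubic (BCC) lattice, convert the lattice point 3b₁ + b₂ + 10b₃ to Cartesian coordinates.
(8, 6, 5)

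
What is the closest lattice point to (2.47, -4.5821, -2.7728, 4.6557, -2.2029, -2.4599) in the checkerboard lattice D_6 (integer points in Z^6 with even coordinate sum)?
(3, -5, -3, 5, -2, -2)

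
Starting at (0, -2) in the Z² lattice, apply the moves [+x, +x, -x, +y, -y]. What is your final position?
(1, -2)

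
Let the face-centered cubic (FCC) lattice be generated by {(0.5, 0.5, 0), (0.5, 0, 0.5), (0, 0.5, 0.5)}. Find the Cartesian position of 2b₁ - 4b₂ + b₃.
(-1, 1.5, -1.5)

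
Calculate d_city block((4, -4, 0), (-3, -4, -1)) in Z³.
8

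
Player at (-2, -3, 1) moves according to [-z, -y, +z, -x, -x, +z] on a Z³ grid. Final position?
(-4, -4, 2)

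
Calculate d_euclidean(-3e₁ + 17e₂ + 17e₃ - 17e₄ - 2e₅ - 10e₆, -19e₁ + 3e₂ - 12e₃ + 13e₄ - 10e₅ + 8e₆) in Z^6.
50.8035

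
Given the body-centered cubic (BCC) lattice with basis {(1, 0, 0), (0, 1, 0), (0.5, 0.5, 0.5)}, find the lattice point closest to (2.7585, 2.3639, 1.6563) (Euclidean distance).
(2.5, 2.5, 1.5)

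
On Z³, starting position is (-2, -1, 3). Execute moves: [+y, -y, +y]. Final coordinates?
(-2, 0, 3)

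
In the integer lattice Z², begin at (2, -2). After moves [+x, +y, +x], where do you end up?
(4, -1)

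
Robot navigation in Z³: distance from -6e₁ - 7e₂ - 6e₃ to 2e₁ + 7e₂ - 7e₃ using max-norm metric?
14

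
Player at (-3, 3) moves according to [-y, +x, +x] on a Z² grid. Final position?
(-1, 2)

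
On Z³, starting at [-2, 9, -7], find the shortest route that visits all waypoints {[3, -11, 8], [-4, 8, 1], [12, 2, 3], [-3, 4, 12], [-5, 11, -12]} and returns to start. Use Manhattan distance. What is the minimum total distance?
126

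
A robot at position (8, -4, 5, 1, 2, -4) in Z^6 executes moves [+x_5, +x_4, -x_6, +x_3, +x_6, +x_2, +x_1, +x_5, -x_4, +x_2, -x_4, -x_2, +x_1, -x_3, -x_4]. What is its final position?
(10, -3, 5, -1, 4, -4)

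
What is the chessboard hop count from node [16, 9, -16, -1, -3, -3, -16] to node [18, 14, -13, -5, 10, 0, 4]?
20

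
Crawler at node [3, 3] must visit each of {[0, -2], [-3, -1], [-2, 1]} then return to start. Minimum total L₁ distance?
22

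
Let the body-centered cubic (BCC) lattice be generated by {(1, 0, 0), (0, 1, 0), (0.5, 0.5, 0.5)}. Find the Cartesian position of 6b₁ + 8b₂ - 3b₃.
(4.5, 6.5, -1.5)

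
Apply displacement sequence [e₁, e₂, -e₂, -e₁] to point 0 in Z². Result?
(0, 0)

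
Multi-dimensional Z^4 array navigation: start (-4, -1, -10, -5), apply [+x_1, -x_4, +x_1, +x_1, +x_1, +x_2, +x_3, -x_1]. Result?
(-1, 0, -9, -6)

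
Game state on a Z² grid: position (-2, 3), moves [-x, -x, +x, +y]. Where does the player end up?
(-3, 4)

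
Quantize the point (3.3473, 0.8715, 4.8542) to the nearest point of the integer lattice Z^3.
(3, 1, 5)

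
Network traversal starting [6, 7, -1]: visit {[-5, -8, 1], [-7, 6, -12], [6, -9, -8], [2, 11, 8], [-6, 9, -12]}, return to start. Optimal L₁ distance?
124
(one optimal route: (6, 7, -1) → (6, -9, -8) → (-5, -8, 1) → (-7, 6, -12) → (-6, 9, -12) → (2, 11, 8) → (6, 7, -1))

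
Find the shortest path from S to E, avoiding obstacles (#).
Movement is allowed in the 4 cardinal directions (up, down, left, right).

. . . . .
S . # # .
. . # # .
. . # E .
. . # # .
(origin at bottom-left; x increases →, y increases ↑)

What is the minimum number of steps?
9
(one shortest path: (0, 3) → (1, 3) → (1, 4) → (2, 4) → (3, 4) → (4, 4) → (4, 3) → (4, 2) → (4, 1) → (3, 1))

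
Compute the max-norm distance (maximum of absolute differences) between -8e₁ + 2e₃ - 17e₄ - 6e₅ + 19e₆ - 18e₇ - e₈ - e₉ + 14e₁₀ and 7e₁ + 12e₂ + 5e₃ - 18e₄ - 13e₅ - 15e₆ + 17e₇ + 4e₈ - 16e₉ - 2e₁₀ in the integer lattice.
35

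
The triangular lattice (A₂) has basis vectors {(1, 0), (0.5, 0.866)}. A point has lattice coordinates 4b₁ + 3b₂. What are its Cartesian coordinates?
(5.5, 2.598)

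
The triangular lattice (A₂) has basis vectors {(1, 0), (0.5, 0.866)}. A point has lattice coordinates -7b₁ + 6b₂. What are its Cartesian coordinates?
(-4, 5.196)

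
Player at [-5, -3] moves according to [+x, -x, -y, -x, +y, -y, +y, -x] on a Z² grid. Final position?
(-7, -3)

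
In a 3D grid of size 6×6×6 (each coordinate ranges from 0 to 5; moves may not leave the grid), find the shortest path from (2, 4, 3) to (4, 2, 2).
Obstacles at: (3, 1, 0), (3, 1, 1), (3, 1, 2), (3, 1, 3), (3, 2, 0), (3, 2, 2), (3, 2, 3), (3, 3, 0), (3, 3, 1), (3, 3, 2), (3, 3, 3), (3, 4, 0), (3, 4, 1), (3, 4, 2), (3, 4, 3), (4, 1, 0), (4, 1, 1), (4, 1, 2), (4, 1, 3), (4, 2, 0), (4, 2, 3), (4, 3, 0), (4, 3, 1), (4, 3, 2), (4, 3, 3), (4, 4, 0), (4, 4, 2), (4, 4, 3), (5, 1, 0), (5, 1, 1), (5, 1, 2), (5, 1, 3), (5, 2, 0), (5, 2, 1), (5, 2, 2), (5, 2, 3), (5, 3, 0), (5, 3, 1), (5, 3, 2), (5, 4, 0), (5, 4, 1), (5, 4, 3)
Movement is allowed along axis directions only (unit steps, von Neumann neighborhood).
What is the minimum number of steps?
7
(one shortest path: (2, 4, 3) → (2, 3, 3) → (2, 2, 3) → (2, 2, 2) → (2, 2, 1) → (3, 2, 1) → (4, 2, 1) → (4, 2, 2))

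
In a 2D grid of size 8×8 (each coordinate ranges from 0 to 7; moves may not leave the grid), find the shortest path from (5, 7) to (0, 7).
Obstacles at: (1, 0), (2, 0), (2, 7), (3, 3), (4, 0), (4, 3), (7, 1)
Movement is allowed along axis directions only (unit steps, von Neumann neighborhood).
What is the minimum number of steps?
7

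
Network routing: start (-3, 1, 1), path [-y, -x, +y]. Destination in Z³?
(-4, 1, 1)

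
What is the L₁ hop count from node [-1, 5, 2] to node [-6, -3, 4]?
15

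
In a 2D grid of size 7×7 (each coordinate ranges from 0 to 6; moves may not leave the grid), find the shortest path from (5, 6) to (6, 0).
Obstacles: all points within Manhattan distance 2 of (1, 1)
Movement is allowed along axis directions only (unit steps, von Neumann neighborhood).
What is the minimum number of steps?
7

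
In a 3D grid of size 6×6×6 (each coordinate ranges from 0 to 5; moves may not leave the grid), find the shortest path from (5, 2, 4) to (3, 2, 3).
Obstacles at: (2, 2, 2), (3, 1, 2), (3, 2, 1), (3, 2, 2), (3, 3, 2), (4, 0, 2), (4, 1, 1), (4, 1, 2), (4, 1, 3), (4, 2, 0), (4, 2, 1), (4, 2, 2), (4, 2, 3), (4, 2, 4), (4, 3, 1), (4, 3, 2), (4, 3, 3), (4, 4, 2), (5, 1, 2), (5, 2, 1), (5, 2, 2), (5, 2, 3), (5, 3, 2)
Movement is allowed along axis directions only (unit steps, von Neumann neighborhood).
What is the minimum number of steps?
5
(one shortest path: (5, 2, 4) → (5, 1, 4) → (4, 1, 4) → (3, 1, 4) → (3, 2, 4) → (3, 2, 3))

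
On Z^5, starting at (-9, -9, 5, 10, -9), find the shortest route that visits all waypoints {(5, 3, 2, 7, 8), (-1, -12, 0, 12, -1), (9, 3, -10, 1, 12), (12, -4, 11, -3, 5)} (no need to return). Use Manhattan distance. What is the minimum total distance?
131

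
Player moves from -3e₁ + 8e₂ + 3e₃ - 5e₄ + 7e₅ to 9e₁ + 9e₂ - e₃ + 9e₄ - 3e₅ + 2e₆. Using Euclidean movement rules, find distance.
21.4709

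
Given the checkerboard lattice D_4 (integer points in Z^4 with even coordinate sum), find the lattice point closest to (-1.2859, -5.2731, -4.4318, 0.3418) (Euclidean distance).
(-1, -5, -4, 0)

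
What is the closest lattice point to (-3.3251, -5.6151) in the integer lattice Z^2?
(-3, -6)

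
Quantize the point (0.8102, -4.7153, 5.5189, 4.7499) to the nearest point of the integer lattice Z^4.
(1, -5, 6, 5)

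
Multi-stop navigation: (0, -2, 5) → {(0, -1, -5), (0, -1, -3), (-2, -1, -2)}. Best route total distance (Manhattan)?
15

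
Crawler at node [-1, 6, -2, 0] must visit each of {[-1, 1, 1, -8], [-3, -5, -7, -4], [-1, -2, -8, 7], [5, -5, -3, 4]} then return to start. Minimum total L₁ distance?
92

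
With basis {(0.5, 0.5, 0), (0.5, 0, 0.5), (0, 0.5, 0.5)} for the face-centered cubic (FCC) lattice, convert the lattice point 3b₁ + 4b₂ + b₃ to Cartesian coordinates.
(3.5, 2, 2.5)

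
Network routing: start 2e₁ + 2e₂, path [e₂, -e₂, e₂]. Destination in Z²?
(2, 3)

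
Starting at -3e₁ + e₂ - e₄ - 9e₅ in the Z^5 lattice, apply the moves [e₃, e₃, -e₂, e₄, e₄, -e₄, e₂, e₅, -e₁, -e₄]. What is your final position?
(-4, 1, 2, -1, -8)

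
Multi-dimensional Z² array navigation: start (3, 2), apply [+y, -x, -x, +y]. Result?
(1, 4)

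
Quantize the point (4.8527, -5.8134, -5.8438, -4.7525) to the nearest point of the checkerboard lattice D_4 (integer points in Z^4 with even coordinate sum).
(5, -6, -6, -5)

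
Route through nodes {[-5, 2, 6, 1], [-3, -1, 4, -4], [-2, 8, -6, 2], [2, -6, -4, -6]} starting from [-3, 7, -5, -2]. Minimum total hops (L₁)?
61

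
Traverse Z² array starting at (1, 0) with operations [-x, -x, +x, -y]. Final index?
(0, -1)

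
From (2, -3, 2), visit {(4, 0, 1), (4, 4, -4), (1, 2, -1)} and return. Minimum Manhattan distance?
32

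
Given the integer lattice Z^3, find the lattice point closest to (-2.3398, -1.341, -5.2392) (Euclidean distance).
(-2, -1, -5)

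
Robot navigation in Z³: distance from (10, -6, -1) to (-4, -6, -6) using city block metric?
19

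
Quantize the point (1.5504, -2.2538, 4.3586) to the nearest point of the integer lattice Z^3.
(2, -2, 4)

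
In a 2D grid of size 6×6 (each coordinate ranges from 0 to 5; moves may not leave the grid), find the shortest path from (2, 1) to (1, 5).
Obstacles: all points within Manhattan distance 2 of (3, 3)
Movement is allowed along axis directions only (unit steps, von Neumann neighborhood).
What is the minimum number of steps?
7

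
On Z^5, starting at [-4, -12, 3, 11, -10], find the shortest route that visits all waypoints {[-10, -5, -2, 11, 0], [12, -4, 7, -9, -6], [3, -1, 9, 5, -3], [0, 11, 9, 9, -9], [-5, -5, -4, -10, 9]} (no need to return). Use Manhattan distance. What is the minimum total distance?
166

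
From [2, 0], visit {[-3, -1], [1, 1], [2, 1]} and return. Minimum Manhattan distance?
14
(one optimal route: (2, 0) → (-3, -1) → (1, 1) → (2, 1) → (2, 0))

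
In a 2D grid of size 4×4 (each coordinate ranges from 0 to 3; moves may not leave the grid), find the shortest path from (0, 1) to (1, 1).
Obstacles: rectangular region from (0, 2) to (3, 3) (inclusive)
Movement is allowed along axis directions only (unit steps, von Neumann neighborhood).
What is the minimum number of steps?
1
(one shortest path: (0, 1) → (1, 1))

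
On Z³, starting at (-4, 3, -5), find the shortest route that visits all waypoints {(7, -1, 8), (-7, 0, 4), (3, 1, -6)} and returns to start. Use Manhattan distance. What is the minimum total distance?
64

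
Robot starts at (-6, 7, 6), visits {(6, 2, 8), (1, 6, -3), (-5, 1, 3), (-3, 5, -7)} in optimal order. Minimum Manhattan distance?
55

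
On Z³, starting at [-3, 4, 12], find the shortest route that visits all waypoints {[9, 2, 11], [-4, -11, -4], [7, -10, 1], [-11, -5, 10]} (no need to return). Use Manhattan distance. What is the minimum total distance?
83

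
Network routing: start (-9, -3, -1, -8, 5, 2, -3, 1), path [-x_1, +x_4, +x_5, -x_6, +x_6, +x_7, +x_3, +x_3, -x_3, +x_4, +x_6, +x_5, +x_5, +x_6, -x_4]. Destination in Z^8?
(-10, -3, 0, -7, 8, 4, -2, 1)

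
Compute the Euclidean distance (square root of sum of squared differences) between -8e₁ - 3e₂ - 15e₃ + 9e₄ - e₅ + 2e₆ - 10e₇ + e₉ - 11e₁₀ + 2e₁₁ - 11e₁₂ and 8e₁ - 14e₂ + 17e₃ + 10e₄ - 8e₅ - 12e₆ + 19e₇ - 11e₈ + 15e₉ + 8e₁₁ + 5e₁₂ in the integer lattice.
56.7274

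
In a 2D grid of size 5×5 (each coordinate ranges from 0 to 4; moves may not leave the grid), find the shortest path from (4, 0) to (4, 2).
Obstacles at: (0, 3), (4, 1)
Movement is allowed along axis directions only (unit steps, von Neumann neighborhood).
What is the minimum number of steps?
4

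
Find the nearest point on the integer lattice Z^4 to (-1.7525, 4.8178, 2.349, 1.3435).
(-2, 5, 2, 1)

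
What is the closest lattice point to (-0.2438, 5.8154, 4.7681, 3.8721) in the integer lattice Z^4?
(0, 6, 5, 4)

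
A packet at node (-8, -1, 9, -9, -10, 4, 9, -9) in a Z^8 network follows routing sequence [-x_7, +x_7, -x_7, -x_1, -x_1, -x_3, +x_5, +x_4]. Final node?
(-10, -1, 8, -8, -9, 4, 8, -9)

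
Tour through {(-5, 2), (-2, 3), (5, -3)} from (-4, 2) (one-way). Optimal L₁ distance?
18
(one optimal route: (-4, 2) → (-5, 2) → (-2, 3) → (5, -3))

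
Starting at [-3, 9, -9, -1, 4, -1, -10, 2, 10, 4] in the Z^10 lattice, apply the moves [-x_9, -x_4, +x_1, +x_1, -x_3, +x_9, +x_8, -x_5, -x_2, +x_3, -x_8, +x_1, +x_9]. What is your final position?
(0, 8, -9, -2, 3, -1, -10, 2, 11, 4)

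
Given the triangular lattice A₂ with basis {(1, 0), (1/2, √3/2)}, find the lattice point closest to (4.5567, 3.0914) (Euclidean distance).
(4.5, 2.598)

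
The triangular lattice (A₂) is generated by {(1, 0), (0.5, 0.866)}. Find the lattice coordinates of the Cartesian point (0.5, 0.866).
b₂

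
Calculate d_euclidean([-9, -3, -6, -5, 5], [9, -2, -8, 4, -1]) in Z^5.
21.1187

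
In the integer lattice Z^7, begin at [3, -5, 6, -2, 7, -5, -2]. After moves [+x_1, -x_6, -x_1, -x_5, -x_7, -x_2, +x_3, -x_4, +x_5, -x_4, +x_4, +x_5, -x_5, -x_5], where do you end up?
(3, -6, 7, -3, 6, -6, -3)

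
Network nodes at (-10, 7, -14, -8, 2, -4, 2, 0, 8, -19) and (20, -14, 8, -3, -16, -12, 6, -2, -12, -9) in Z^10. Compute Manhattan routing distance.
140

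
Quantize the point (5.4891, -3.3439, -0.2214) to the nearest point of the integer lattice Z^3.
(5, -3, 0)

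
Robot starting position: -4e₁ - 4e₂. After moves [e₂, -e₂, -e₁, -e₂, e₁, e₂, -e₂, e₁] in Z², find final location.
(-3, -5)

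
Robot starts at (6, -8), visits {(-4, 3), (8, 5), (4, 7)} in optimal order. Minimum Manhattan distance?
33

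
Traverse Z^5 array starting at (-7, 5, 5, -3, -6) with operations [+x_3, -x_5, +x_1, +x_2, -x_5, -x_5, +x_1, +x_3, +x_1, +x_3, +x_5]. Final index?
(-4, 6, 8, -3, -8)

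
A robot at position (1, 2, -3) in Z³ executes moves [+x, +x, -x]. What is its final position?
(2, 2, -3)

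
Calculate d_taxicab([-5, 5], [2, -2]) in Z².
14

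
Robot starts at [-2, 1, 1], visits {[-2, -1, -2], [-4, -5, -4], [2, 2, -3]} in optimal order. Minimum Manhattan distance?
25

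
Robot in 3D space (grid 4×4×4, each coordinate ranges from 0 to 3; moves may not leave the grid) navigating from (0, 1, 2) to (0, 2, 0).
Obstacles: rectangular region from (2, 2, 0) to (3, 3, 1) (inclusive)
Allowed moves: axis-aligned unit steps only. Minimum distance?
3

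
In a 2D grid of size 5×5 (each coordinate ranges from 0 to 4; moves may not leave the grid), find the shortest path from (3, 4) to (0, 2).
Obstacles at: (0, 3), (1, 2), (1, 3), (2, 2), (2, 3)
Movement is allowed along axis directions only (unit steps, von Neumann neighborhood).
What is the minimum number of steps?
7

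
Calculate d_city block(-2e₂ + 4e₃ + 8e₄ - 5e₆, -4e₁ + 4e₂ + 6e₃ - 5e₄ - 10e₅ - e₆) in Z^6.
39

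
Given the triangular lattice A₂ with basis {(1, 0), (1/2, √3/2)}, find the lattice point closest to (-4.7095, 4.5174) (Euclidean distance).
(-4.5, 4.33)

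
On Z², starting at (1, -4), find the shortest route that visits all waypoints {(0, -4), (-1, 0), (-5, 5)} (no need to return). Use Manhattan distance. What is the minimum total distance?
15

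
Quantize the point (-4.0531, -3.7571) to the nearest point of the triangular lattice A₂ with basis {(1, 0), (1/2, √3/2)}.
(-4, -3.464)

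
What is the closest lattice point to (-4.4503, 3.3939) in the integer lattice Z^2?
(-4, 3)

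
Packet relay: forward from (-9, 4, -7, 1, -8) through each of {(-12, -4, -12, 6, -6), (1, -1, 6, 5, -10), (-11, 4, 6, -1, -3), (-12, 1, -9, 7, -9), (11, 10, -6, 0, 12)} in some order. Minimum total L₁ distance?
152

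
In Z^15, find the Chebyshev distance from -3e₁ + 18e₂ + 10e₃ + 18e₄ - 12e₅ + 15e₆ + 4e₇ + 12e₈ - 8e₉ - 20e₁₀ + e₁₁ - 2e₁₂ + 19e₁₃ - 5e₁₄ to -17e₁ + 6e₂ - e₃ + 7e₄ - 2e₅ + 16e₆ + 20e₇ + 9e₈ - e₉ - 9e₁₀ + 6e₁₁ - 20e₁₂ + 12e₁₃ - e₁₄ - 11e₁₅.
18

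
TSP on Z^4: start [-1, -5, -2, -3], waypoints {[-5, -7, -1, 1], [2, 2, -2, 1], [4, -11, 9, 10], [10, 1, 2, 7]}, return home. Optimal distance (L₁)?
104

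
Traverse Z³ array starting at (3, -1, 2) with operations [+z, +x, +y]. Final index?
(4, 0, 3)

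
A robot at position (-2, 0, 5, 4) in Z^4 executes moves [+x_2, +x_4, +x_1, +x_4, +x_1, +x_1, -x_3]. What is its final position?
(1, 1, 4, 6)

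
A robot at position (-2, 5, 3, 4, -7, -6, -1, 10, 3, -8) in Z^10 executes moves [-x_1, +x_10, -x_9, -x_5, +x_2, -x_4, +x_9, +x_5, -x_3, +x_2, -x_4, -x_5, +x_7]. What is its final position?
(-3, 7, 2, 2, -8, -6, 0, 10, 3, -7)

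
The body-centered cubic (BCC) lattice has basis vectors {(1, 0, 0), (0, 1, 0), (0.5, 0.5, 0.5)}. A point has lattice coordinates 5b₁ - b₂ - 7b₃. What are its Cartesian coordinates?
(1.5, -4.5, -3.5)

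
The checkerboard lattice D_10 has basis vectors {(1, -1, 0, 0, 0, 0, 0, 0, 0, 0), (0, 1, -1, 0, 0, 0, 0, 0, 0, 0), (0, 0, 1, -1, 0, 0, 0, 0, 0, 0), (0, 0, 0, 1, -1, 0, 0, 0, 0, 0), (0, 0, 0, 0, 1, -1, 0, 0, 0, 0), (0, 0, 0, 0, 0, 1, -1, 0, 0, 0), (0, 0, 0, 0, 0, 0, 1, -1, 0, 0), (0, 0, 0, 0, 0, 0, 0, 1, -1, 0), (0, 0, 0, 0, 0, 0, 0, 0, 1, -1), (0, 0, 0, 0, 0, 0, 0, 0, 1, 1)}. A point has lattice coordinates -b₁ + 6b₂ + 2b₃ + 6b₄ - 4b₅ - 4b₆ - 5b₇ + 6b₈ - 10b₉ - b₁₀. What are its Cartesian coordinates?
(-1, 7, -4, 4, -10, 0, -1, 11, -17, 9)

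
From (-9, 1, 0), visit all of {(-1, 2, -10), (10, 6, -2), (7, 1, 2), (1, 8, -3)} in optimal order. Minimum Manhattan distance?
57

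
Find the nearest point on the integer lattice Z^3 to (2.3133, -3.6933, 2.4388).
(2, -4, 2)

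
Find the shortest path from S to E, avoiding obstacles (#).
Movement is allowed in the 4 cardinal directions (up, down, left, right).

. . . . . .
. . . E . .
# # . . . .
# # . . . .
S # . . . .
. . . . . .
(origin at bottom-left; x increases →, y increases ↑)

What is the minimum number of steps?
8
(one shortest path: (0, 1) → (0, 0) → (1, 0) → (2, 0) → (3, 0) → (3, 1) → (3, 2) → (3, 3) → (3, 4))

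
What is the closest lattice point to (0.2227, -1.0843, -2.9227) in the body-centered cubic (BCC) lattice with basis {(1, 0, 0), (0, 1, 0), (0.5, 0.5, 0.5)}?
(0, -1, -3)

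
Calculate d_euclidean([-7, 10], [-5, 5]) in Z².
5.38516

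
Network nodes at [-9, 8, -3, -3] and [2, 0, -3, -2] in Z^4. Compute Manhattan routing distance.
20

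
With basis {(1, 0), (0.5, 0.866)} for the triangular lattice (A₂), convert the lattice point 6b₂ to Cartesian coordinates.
(3, 5.196)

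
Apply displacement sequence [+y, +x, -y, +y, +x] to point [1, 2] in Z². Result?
(3, 3)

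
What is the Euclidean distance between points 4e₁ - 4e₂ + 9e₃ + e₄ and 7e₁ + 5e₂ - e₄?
13.2288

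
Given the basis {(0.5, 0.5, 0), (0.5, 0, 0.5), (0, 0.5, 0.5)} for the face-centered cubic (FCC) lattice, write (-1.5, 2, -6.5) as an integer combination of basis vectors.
7b₁ - 10b₂ - 3b₃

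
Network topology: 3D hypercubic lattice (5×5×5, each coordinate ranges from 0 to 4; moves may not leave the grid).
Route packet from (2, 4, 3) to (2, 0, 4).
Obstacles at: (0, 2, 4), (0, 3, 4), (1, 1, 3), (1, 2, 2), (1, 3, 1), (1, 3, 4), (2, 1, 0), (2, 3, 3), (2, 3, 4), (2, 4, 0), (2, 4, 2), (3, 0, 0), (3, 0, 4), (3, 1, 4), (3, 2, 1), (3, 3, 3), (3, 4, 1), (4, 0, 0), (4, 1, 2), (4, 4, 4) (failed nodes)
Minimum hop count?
7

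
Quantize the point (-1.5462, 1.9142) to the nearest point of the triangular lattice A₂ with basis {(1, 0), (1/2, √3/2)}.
(-2, 1.732)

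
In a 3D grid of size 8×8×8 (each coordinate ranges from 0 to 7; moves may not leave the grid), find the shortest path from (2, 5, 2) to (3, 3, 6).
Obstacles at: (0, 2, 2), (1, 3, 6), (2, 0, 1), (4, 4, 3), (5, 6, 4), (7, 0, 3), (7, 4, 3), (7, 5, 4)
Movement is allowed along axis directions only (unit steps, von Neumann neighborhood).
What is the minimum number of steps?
7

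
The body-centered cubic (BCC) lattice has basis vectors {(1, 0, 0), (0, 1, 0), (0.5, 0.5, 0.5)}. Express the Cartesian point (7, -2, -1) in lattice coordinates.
8b₁ - b₂ - 2b₃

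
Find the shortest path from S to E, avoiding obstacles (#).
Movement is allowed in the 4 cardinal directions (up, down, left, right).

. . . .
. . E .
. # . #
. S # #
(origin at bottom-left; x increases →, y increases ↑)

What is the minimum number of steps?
5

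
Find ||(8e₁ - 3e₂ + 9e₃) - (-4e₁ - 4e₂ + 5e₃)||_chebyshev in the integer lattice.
12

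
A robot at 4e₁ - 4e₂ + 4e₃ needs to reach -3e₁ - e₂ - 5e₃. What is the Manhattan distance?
19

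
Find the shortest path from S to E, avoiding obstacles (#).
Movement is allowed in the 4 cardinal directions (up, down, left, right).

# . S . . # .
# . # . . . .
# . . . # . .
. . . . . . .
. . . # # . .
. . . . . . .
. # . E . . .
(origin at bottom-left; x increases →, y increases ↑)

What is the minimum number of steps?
9
(one shortest path: (2, 6) → (1, 6) → (1, 5) → (1, 4) → (2, 4) → (2, 3) → (2, 2) → (2, 1) → (3, 1) → (3, 0))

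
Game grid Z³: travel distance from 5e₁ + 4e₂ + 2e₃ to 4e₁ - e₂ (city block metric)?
8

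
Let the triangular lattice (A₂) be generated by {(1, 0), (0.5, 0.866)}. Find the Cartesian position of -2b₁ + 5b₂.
(0.5, 4.33)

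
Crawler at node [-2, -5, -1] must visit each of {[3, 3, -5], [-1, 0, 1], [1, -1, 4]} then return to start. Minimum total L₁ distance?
46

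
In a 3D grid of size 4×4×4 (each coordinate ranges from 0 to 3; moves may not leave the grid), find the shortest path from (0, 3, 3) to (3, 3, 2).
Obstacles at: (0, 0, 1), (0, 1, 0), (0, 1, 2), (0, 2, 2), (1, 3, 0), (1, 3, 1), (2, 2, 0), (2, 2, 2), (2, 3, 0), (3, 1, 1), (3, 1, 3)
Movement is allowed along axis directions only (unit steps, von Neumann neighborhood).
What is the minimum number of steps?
4
(one shortest path: (0, 3, 3) → (1, 3, 3) → (2, 3, 3) → (3, 3, 3) → (3, 3, 2))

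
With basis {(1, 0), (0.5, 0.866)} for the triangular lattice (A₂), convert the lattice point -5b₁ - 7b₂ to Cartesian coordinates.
(-8.5, -6.062)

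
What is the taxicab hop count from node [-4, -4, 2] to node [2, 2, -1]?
15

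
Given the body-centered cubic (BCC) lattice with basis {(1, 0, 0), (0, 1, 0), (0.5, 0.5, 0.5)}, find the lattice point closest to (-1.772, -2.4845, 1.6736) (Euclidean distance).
(-1.5, -2.5, 1.5)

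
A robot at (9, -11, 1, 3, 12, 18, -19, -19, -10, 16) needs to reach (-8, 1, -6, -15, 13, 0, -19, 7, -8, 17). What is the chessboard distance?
26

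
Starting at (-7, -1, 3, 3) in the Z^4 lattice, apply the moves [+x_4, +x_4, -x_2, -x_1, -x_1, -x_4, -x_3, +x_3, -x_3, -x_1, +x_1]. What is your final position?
(-9, -2, 2, 4)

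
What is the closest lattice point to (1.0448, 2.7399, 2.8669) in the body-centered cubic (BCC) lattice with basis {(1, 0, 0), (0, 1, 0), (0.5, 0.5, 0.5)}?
(1, 3, 3)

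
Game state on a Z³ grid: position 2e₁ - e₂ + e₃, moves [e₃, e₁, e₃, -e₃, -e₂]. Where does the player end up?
(3, -2, 2)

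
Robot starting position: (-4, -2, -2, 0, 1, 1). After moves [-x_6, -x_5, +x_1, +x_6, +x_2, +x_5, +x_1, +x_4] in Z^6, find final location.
(-2, -1, -2, 1, 1, 1)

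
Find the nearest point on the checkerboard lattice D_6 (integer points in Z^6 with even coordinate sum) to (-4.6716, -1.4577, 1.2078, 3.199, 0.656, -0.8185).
(-5, -1, 1, 3, 1, -1)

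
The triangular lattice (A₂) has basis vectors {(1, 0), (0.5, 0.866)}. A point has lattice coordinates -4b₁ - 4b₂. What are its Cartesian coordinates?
(-6, -3.464)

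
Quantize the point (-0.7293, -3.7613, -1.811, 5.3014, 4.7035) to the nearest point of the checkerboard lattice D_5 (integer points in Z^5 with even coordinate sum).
(-1, -4, -2, 6, 5)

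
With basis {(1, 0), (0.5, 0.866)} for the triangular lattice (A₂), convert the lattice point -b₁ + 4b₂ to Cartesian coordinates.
(1, 3.464)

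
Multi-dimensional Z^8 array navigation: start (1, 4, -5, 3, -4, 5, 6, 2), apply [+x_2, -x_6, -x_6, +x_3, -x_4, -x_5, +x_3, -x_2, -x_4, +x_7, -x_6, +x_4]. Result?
(1, 4, -3, 2, -5, 2, 7, 2)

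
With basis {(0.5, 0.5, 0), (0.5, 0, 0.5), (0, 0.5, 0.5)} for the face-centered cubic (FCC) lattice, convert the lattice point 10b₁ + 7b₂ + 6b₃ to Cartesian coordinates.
(8.5, 8, 6.5)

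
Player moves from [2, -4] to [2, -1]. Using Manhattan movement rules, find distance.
3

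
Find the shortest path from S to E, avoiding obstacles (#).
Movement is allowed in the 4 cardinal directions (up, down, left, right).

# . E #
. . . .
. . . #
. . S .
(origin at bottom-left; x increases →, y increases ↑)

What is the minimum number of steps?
3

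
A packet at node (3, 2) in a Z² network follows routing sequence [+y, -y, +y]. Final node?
(3, 3)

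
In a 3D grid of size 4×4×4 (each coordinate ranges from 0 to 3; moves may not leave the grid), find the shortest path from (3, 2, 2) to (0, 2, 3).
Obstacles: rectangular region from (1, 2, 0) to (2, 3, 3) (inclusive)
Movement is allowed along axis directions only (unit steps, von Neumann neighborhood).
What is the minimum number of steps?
6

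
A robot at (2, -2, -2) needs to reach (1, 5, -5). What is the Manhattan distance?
11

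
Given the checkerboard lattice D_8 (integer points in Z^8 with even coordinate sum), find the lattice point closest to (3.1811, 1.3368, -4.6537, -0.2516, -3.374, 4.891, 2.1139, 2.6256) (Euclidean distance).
(3, 1, -5, 0, -3, 5, 2, 3)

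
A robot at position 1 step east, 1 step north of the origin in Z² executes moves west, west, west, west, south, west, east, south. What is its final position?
(-3, -1)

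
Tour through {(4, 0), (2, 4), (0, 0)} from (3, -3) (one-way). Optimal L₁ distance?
14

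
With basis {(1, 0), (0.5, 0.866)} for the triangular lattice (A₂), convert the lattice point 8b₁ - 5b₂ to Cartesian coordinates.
(5.5, -4.33)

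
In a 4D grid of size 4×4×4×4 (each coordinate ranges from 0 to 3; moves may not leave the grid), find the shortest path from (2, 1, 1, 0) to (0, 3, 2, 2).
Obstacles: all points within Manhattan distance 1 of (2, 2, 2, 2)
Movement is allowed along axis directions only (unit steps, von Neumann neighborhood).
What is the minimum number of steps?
7
(one shortest path: (2, 1, 1, 0) → (1, 1, 1, 0) → (0, 1, 1, 0) → (0, 2, 1, 0) → (0, 3, 1, 0) → (0, 3, 2, 0) → (0, 3, 2, 1) → (0, 3, 2, 2))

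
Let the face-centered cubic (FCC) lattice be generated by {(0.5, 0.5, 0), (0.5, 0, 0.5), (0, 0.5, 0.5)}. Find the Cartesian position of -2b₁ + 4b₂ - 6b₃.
(1, -4, -1)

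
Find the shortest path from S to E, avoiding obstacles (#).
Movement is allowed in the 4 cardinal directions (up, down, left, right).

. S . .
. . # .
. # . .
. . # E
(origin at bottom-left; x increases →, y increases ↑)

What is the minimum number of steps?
5
(one shortest path: (1, 3) → (2, 3) → (3, 3) → (3, 2) → (3, 1) → (3, 0))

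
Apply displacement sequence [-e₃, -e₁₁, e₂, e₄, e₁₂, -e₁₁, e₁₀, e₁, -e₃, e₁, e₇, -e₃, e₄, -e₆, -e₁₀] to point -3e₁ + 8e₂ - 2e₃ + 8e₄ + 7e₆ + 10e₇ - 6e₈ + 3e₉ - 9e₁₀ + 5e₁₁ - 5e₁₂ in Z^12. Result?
(-1, 9, -5, 10, 0, 6, 11, -6, 3, -9, 3, -4)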